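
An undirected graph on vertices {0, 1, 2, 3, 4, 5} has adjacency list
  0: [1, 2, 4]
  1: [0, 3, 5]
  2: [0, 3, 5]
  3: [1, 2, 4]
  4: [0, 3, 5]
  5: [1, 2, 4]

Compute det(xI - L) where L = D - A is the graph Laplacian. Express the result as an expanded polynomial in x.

Each diagonal entry of L is the vertex degree and each off-diagonal entry is -1 where an edge is present, 0 otherwise; in the order [0, 1, 2, 3, 4, 5] the diagonal is [3, 3, 3, 3, 3, 3]. Computing det(xI - L) by cofactor expansion (or equivalently via sum-over-permutations) gives x^6 - 18x^5 + 126x^4 - 432x^3 + 729x^2 - 486x. The coefficient of x^5 equals -trace(L) = -18, matching the sum of degrees. The eigenvalues sum to 18, which equals trace(L) = 2|E|.

x^6 - 18x^5 + 126x^4 - 432x^3 + 729x^2 - 486x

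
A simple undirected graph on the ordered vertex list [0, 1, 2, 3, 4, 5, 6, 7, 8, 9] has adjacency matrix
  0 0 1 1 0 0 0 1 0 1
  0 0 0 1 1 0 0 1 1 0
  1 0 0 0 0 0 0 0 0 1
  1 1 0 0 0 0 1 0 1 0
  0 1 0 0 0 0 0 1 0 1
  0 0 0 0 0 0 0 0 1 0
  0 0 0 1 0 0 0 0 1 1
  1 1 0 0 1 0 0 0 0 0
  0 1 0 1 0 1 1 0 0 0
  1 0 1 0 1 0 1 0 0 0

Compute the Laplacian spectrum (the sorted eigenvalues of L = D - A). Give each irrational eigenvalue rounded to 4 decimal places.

[0, 0.6936, 1.4710, 1.8618, 3.0515, 3.6121, 4.2840, 5.2503, 5.5148, 6.2608]

Each diagonal entry of L is the vertex degree and each off-diagonal entry is -1 where an edge is present, 0 otherwise; in the order [0, 1, 2, 3, 4, 5, 6, 7, 8, 9] the diagonal is [4, 4, 2, 4, 3, 1, 3, 3, 4, 4]. Since every row of L sums to 0, the all-ones vector is in the kernel and 0 is an eigenvalue. There is one zero in the spectrum, matching the 1 component.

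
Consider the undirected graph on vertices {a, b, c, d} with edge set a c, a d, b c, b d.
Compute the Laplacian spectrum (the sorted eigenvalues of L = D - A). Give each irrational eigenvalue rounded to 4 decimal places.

Each diagonal entry of L is the vertex degree and each off-diagonal entry is -1 where an edge is present, 0 otherwise; in the order [a, b, c, d] the diagonal is [2, 2, 2, 2]. Diagonalising L (or applying a numerical eigensolver to the 4x4 matrix) gives the spectrum above. The eigenvalues sum to 8, which equals trace(L) = 2|E|. There is one zero in the spectrum, matching the 1 component.

[0, 2, 2, 4]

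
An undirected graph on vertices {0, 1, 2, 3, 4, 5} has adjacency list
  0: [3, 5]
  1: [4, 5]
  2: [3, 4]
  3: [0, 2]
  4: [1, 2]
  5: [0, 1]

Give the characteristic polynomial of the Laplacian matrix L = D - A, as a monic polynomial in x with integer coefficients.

Each diagonal entry of L is the vertex degree and each off-diagonal entry is -1 where an edge is present, 0 otherwise; in the order [0, 1, 2, 3, 4, 5] the diagonal is [2, 2, 2, 2, 2, 2]. Computing det(xI - L) by cofactor expansion (or equivalently via sum-over-permutations) gives x^6 - 12x^5 + 54x^4 - 112x^3 + 105x^2 - 36x. The constant term is 0 because L is singular (the all-ones vector lies in its kernel). The largest eigenvalue, 4, is at most the vertex count 6.

x^6 - 12x^5 + 54x^4 - 112x^3 + 105x^2 - 36x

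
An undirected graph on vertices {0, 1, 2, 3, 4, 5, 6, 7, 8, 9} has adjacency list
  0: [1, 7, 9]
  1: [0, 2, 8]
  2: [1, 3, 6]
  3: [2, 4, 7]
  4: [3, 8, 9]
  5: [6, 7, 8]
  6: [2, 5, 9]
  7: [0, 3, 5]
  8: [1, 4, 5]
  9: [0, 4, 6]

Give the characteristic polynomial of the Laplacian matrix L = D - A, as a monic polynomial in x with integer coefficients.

x^10 - 30x^9 + 390x^8 - 2880x^7 + 13305x^6 - 39882x^5 + 77640x^4 - 94800x^3 + 66000x^2 - 20000x

Each diagonal entry of L is the vertex degree and each off-diagonal entry is -1 where an edge is present, 0 otherwise; in the order [0, 1, 2, 3, 4, 5, 6, 7, 8, 9] the diagonal is [3, 3, 3, 3, 3, 3, 3, 3, 3, 3]. Computing det(xI - L) by cofactor expansion (or equivalently via sum-over-permutations) gives x^10 - 30x^9 + 390x^8 - 2880x^7 + 13305x^6 - 39882x^5 + 77640x^4 - 94800x^3 + 66000x^2 - 20000x. Since p(0) = det(-L) = 0, x divides p(x). The eigenvalues sum to 30, which equals trace(L) = 2|E|.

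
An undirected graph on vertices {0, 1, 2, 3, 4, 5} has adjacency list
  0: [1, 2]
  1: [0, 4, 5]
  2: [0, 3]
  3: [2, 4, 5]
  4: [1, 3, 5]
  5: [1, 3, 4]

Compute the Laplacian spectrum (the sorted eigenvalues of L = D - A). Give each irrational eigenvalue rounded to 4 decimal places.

Each diagonal entry of L is the vertex degree and each off-diagonal entry is -1 where an edge is present, 0 otherwise; in the order [0, 1, 2, 3, 4, 5] the diagonal is [2, 3, 2, 3, 3, 3]. Diagonalising L (or applying a numerical eigensolver to the 6x6 matrix) gives the spectrum above. The single zero eigenvalue shows the graph is connected. The largest eigenvalue, 4.7321, is at most the vertex count 6.

[0, 1.2679, 2, 4, 4, 4.7321]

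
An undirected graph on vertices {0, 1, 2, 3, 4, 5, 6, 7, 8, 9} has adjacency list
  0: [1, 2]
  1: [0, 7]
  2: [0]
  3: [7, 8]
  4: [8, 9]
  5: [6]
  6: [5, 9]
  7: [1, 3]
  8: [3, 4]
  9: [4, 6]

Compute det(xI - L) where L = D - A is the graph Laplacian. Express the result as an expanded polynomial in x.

With the vertex order [0, 1, 2, 3, 4, 5, 6, 7, 8, 9], the degrees are [2, 2, 1, 2, 2, 1, 2, 2, 2, 2], giving D = diag(2, 2, 1, 2, 2, 1, 2, 2, 2, 2) and L = D - A. L has integer entries, so p(x) = det(xI - L) has integer coefficients. Expanding the determinant yields x^10 - 18x^9 + 136x^8 - 560x^7 + 1365x^6 - 2002x^5 + 1716x^4 - 792x^3 + 165x^2 - 10x. The constant term is 0 because L is singular (the all-ones vector lies in its kernel). There is one zero in the spectrum, matching the 1 component. The eigenvalues sum to 18, which equals trace(L) = 2|E|.

x^10 - 18x^9 + 136x^8 - 560x^7 + 1365x^6 - 2002x^5 + 1716x^4 - 792x^3 + 165x^2 - 10x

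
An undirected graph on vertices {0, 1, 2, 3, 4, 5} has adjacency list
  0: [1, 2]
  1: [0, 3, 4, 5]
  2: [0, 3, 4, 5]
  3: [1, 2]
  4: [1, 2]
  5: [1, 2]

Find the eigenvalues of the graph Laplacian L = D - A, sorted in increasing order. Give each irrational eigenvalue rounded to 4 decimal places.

With the vertex order [0, 1, 2, 3, 4, 5], the degrees are [2, 4, 4, 2, 2, 2], giving D = diag(2, 4, 4, 2, 2, 2) and L = D - A. Diagonalising L (or applying a numerical eigensolver to the 6x6 matrix) gives the spectrum above. The single zero eigenvalue shows the graph is connected.

[0, 2, 2, 2, 4, 6]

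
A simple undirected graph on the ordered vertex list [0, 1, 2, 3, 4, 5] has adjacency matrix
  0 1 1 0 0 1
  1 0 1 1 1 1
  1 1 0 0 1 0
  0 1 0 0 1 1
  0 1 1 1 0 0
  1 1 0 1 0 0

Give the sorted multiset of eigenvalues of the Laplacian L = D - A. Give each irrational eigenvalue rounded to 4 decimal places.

Each diagonal entry of L is the vertex degree and each off-diagonal entry is -1 where an edge is present, 0 otherwise; in the order [0, 1, 2, 3, 4, 5] the diagonal is [3, 5, 3, 3, 3, 3]. L is symmetric positive semidefinite, so every eigenvalue is real and nonnegative. There is one zero in the spectrum, matching the 1 component.

[0, 2.3820, 2.3820, 4.6180, 4.6180, 6]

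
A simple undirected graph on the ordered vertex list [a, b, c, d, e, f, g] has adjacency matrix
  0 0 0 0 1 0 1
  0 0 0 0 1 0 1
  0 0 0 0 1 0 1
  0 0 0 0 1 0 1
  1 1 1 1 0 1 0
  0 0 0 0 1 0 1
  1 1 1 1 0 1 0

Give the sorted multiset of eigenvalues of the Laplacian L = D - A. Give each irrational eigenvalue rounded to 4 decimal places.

[0, 2, 2, 2, 2, 5, 7]

With the vertex order [a, b, c, d, e, f, g], the degrees are [2, 2, 2, 2, 5, 2, 5], giving D = diag(2, 2, 2, 2, 5, 2, 5) and L = D - A. Since every row of L sums to 0, the all-ones vector is in the kernel and 0 is an eigenvalue. The single zero eigenvalue shows the graph is connected.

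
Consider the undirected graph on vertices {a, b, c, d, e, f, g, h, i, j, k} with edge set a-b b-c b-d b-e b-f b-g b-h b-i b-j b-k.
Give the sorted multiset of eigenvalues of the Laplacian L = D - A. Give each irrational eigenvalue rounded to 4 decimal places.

Reading degrees in the order [a, b, c, d, e, f, g, h, i, j, k] gives [1, 10, 1, 1, 1, 1, 1, 1, 1, 1, 1]; set D = diag(1, 10, 1, 1, 1, 1, 1, 1, 1, 1, 1) and form L = D - A. L is symmetric positive semidefinite, so every eigenvalue is real and nonnegative. The eigenvalues sum to 20, which equals trace(L) = 2|E|.

[0, 1, 1, 1, 1, 1, 1, 1, 1, 1, 11]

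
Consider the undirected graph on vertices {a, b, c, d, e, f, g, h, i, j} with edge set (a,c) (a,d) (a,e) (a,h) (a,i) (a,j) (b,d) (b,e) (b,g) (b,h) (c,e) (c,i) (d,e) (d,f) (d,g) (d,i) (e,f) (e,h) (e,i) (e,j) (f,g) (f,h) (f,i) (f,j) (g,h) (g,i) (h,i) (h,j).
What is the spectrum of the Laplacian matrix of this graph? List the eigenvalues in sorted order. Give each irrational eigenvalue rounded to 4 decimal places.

[0, 2.6160, 3.4023, 4.6843, 5.7314, 6.4951, 6.8496, 8.2333, 8.7549, 9.2332]

Reading degrees in the order [a, b, c, d, e, f, g, h, i, j] gives [6, 4, 3, 6, 8, 6, 5, 7, 7, 4]; set D = diag(6, 4, 3, 6, 8, 6, 5, 7, 7, 4) and form L = D - A. Diagonalising L (or applying a numerical eigensolver to the 10x10 matrix) gives the spectrum above. The single zero eigenvalue shows the graph is connected. The eigenvalues sum to 56, which equals trace(L) = 2|E|.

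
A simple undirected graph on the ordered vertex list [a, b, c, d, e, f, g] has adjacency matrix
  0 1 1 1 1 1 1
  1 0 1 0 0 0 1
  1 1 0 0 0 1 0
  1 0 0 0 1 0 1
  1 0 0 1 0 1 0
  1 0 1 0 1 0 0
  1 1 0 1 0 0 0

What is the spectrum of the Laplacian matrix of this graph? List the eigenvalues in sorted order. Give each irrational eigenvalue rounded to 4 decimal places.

[0, 2, 2, 4, 4, 5, 7]

Each diagonal entry of L is the vertex degree and each off-diagonal entry is -1 where an edge is present, 0 otherwise; in the order [a, b, c, d, e, f, g] the diagonal is [6, 3, 3, 3, 3, 3, 3]. The multiplicity of 0 as a Laplacian eigenvalue equals the number of connected components. The eigenvalues sum to 24, which equals trace(L) = 2|E|. The largest eigenvalue, 7, is at most the vertex count 7.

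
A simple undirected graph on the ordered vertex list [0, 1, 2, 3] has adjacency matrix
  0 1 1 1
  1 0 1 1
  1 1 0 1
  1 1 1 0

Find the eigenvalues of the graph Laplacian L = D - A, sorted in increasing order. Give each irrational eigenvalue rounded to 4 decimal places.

Reading degrees in the order [0, 1, 2, 3] gives [3, 3, 3, 3]; set D = diag(3, 3, 3, 3) and form L = D - A. The multiplicity of 0 as a Laplacian eigenvalue equals the number of connected components. The single zero eigenvalue shows the graph is connected.

[0, 4, 4, 4]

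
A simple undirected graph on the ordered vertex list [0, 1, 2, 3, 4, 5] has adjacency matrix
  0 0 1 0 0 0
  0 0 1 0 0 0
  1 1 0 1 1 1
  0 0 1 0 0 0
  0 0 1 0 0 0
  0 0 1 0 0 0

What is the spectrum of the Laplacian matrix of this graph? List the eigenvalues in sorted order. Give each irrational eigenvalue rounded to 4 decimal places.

Reading degrees in the order [0, 1, 2, 3, 4, 5] gives [1, 1, 5, 1, 1, 1]; set D = diag(1, 1, 5, 1, 1, 1) and form L = D - A. Diagonalising L (or applying a numerical eigensolver to the 6x6 matrix) gives the spectrum above. The largest eigenvalue, 6, is at most the vertex count 6.

[0, 1, 1, 1, 1, 6]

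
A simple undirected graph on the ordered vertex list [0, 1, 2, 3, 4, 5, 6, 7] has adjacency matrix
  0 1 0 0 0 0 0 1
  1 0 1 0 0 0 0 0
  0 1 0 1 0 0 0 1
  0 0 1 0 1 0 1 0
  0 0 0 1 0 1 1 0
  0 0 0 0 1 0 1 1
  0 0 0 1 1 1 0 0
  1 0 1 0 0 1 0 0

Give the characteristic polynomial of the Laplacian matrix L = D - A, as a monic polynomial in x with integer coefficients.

With the vertex order [0, 1, 2, 3, 4, 5, 6, 7], the degrees are [2, 2, 3, 3, 3, 3, 3, 3], giving D = diag(2, 2, 3, 3, 3, 3, 3, 3) and L = D - A. L has integer entries, so p(x) = det(xI - L) has integer coefficients. Expanding the determinant yields x^8 - 22x^7 + 200x^6 - 968x^5 + 2671x^4 - 4146x^3 + 3272x^2 - 960x. The coefficient of x^7 equals -trace(L) = -22, matching the sum of degrees. There is one zero in the spectrum, matching the 1 component.

x^8 - 22x^7 + 200x^6 - 968x^5 + 2671x^4 - 4146x^3 + 3272x^2 - 960x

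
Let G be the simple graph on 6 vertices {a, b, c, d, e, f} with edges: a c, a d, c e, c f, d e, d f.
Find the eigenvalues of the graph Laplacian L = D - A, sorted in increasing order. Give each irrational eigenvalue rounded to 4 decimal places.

Each diagonal entry of L is the vertex degree and each off-diagonal entry is -1 where an edge is present, 0 otherwise; in the order [a, b, c, d, e, f] the diagonal is [2, 0, 3, 3, 2, 2]. The multiplicity of 0 as a Laplacian eigenvalue equals the number of connected components. The 2 zero eigenvalues correspond to the 2 connected components. There are 2 zeros in the spectrum, matching the 2 components.

[0, 0, 2, 2, 3, 5]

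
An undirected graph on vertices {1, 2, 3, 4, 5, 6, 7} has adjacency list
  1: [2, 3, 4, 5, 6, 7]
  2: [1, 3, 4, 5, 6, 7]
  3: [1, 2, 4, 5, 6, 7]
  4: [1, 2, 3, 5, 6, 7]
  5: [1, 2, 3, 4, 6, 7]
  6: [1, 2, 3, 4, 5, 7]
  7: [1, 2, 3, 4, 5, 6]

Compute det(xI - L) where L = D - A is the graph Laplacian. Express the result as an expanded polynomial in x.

x^7 - 42x^6 + 735x^5 - 6860x^4 + 36015x^3 - 100842x^2 + 117649x

With the vertex order [1, 2, 3, 4, 5, 6, 7], the degrees are [6, 6, 6, 6, 6, 6, 6], giving D = diag(6, 6, 6, 6, 6, 6, 6) and L = D - A. The eigenvalues of L are [0, 7, 7, 7, 7, 7, 7]; the characteristic polynomial is the product of (x - lambda_i), which multiplies out to x^7 - 42x^6 + 735x^5 - 6860x^4 + 36015x^3 - 100842x^2 + 117649x. The coefficient of x^6 equals -trace(L) = -42, matching the sum of degrees.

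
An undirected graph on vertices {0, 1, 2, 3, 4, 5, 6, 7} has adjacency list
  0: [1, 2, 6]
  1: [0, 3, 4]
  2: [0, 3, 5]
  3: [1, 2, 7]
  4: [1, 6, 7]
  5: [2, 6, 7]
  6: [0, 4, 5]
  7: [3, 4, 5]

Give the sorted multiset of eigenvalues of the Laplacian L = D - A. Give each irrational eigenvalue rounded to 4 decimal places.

[0, 2, 2, 2, 4, 4, 4, 6]

With the vertex order [0, 1, 2, 3, 4, 5, 6, 7], the degrees are [3, 3, 3, 3, 3, 3, 3, 3], giving D = diag(3, 3, 3, 3, 3, 3, 3, 3) and L = D - A. L is symmetric positive semidefinite, so every eigenvalue is real and nonnegative. The single zero eigenvalue shows the graph is connected. The largest eigenvalue, 6, is at most the vertex count 8.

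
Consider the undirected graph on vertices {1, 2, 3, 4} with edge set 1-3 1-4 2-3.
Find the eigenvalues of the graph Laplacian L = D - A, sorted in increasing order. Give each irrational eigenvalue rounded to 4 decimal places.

Each diagonal entry of L is the vertex degree and each off-diagonal entry is -1 where an edge is present, 0 otherwise; in the order [1, 2, 3, 4] the diagonal is [2, 1, 2, 1]. Since every row of L sums to 0, the all-ones vector is in the kernel and 0 is an eigenvalue. By the matrix-tree theorem the graph has (1/4) * product of the nonzero eigenvalues = 1 spanning tree. There is one zero in the spectrum, matching the 1 component.

[0, 0.5858, 2, 3.4142]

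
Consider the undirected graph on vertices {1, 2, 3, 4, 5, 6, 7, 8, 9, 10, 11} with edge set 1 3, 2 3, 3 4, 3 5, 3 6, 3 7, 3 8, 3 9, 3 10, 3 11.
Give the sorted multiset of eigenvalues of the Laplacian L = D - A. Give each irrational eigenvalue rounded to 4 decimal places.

With the vertex order [1, 2, 3, 4, 5, 6, 7, 8, 9, 10, 11], the degrees are [1, 1, 10, 1, 1, 1, 1, 1, 1, 1, 1], giving D = diag(1, 1, 10, 1, 1, 1, 1, 1, 1, 1, 1) and L = D - A. Diagonalising L (or applying a numerical eigensolver to the 11x11 matrix) gives the spectrum above. The single zero eigenvalue shows the graph is connected. The eigenvalues sum to 20, which equals trace(L) = 2|E|.

[0, 1, 1, 1, 1, 1, 1, 1, 1, 1, 11]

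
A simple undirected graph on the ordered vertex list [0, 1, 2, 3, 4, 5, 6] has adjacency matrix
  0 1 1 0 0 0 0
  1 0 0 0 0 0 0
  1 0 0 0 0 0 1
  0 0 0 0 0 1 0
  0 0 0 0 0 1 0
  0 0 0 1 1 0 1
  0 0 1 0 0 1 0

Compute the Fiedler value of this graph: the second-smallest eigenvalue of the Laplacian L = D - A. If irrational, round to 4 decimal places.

Each diagonal entry of L is the vertex degree and each off-diagonal entry is -1 where an edge is present, 0 otherwise; in the order [0, 1, 2, 3, 4, 5, 6] the diagonal is [2, 1, 2, 1, 1, 3, 2]. The smallest Laplacian eigenvalue is always 0. The next one, lambda_2 = 0.2254, measures how hard the graph is to disconnect: larger values mean better connectivity. The eigenvalues sum to 12, which equals trace(L) = 2|E|. There is one zero in the spectrum, matching the 1 component.

0.2254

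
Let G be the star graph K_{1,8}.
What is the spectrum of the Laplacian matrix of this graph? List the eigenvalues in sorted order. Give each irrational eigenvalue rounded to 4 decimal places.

The graph has 9 vertices and degree multiset [8, 1, 1, 1, 1, 1, 1, 1, 1]; D is the diagonal matrix of degrees and L = D - A. The multiplicity of 0 as a Laplacian eigenvalue equals the number of connected components. The single zero eigenvalue shows the graph is connected.

[0, 1, 1, 1, 1, 1, 1, 1, 9]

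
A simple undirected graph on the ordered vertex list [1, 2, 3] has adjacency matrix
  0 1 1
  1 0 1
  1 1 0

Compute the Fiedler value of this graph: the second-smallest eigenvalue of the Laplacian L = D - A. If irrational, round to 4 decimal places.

3

Reading degrees in the order [1, 2, 3] gives [2, 2, 2]; set D = diag(2, 2, 2) and form L = D - A. The smallest Laplacian eigenvalue is always 0. The next one, lambda_2 = 3, measures how hard the graph is to disconnect: larger values mean better connectivity. There is one zero in the spectrum, matching the 1 component. The eigenvalues sum to 6, which equals trace(L) = 2|E|.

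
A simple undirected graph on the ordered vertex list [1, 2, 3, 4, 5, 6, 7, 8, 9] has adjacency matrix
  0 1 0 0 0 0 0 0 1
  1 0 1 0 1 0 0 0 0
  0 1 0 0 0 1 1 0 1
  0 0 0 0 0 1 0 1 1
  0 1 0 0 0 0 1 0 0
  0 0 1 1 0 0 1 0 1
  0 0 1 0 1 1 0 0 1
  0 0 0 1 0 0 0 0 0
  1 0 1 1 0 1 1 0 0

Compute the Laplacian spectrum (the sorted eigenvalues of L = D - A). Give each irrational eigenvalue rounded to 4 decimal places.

[0, 0.6045, 1.6972, 1.7184, 3.2608, 3.6007, 5.3028, 5.5332, 6.2822]

Reading degrees in the order [1, 2, 3, 4, 5, 6, 7, 8, 9] gives [2, 3, 4, 3, 2, 4, 4, 1, 5]; set D = diag(2, 3, 4, 3, 2, 4, 4, 1, 5) and form L = D - A. L is symmetric positive semidefinite, so every eigenvalue is real and nonnegative. The largest eigenvalue, 6.2822, is at most the vertex count 9.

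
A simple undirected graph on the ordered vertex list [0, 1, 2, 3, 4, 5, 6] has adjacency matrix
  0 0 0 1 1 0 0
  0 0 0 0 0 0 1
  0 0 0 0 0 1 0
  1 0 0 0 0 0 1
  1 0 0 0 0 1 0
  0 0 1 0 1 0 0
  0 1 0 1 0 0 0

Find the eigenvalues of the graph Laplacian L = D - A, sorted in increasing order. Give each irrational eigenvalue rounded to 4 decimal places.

With the vertex order [0, 1, 2, 3, 4, 5, 6], the degrees are [2, 1, 1, 2, 2, 2, 2], giving D = diag(2, 1, 1, 2, 2, 2, 2) and L = D - A. Diagonalising L (or applying a numerical eigensolver to the 7x7 matrix) gives the spectrum above. There is one zero in the spectrum, matching the 1 component.

[0, 0.1981, 0.7530, 1.5550, 2.4450, 3.2470, 3.8019]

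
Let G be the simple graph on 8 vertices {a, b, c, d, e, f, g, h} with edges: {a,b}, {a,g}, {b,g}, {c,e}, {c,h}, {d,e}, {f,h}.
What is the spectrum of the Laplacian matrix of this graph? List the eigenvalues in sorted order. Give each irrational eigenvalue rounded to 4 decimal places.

[0, 0, 0.3820, 1.3820, 2.6180, 3, 3, 3.6180]

Reading degrees in the order [a, b, c, d, e, f, g, h] gives [2, 2, 2, 1, 2, 1, 2, 2]; set D = diag(2, 2, 2, 1, 2, 1, 2, 2) and form L = D - A. The multiplicity of 0 as a Laplacian eigenvalue equals the number of connected components. The 2 zero eigenvalues correspond to the 2 connected components.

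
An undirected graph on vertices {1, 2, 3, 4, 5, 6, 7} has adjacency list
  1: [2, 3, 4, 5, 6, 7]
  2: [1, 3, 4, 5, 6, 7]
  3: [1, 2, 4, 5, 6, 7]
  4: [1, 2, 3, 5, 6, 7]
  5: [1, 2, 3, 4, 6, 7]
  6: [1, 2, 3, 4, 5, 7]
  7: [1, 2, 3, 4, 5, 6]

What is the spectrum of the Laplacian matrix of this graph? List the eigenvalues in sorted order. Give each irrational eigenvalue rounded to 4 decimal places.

[0, 7, 7, 7, 7, 7, 7]

With the vertex order [1, 2, 3, 4, 5, 6, 7], the degrees are [6, 6, 6, 6, 6, 6, 6], giving D = diag(6, 6, 6, 6, 6, 6, 6) and L = D - A. The multiplicity of 0 as a Laplacian eigenvalue equals the number of connected components.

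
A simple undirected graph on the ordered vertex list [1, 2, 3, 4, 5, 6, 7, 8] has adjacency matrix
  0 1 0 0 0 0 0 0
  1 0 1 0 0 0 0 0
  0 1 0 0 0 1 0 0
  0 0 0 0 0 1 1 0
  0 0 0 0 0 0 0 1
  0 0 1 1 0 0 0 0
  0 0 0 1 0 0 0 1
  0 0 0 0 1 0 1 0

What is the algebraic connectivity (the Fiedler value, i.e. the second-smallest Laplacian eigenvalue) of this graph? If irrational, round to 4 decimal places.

0.1522

Each diagonal entry of L is the vertex degree and each off-diagonal entry is -1 where an edge is present, 0 otherwise; in the order [1, 2, 3, 4, 5, 6, 7, 8] the diagonal is [1, 2, 2, 2, 1, 2, 2, 2]. The smallest Laplacian eigenvalue is always 0. The next one, lambda_2 = 0.1522, measures how hard the graph is to disconnect: larger values mean better connectivity. By the matrix-tree theorem the graph has (1/8) * product of the nonzero eigenvalues = 1 spanning tree.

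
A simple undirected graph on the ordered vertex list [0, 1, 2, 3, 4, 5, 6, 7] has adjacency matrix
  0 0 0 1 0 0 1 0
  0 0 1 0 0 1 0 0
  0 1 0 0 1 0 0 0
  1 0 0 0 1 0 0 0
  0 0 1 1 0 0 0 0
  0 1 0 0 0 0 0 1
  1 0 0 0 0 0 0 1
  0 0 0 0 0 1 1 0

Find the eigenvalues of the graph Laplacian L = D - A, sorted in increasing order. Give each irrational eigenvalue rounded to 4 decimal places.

With the vertex order [0, 1, 2, 3, 4, 5, 6, 7], the degrees are [2, 2, 2, 2, 2, 2, 2, 2], giving D = diag(2, 2, 2, 2, 2, 2, 2, 2) and L = D - A. Diagonalising L (or applying a numerical eigensolver to the 8x8 matrix) gives the spectrum above. The single zero eigenvalue shows the graph is connected. The largest eigenvalue, 4, is at most the vertex count 8. By the matrix-tree theorem the graph has (1/8) * product of the nonzero eigenvalues = 8 spanning trees.

[0, 0.5858, 0.5858, 2, 2, 3.4142, 3.4142, 4]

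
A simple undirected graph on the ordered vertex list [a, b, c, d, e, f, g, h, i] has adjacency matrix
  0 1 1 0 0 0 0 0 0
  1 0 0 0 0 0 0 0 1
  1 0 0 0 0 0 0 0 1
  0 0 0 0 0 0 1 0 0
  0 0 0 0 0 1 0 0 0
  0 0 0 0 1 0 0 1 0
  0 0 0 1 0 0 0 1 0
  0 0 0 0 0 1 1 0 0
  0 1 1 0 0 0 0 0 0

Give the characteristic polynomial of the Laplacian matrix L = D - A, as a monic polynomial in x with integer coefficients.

x^9 - 16x^8 + 105x^7 - 364x^6 + 713x^5 - 776x^4 + 420x^3 - 80x^2

Each diagonal entry of L is the vertex degree and each off-diagonal entry is -1 where an edge is present, 0 otherwise; in the order [a, b, c, d, e, f, g, h, i] the diagonal is [2, 2, 2, 1, 1, 2, 2, 2, 2]. Computing det(xI - L) by cofactor expansion (or equivalently via sum-over-permutations) gives x^9 - 16x^8 + 105x^7 - 364x^6 + 713x^5 - 776x^4 + 420x^3 - 80x^2. The coefficient of x^8 equals -trace(L) = -16, matching the sum of degrees. The largest eigenvalue, 4, is at most the vertex count 9.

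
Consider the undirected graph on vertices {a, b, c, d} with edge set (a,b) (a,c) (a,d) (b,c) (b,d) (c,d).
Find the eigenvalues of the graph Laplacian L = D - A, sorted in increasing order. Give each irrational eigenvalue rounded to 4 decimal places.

Each diagonal entry of L is the vertex degree and each off-diagonal entry is -1 where an edge is present, 0 otherwise; in the order [a, b, c, d] the diagonal is [3, 3, 3, 3]. L is symmetric positive semidefinite, so every eigenvalue is real and nonnegative.

[0, 4, 4, 4]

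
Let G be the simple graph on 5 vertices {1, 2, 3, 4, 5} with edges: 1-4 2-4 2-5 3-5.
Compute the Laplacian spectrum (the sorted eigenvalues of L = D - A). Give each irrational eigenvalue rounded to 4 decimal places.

[0, 0.3820, 1.3820, 2.6180, 3.6180]

Reading degrees in the order [1, 2, 3, 4, 5] gives [1, 2, 1, 2, 2]; set D = diag(1, 2, 1, 2, 2) and form L = D - A. The multiplicity of 0 as a Laplacian eigenvalue equals the number of connected components. The single zero eigenvalue shows the graph is connected. The largest eigenvalue, 3.6180, is at most the vertex count 5.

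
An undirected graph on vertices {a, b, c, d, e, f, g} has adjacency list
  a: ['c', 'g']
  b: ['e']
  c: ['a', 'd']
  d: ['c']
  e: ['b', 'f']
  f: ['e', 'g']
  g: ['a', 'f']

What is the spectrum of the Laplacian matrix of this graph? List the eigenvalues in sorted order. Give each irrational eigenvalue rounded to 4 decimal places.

Reading degrees in the order [a, b, c, d, e, f, g] gives [2, 1, 2, 1, 2, 2, 2]; set D = diag(2, 1, 2, 1, 2, 2, 2) and form L = D - A. Since every row of L sums to 0, the all-ones vector is in the kernel and 0 is an eigenvalue. The single zero eigenvalue shows the graph is connected. By the matrix-tree theorem the graph has (1/7) * product of the nonzero eigenvalues = 1 spanning tree.

[0, 0.1981, 0.7530, 1.5550, 2.4450, 3.2470, 3.8019]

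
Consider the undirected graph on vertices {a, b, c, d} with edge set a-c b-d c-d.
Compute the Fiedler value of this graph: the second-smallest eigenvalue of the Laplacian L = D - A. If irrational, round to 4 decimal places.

0.5858

With the vertex order [a, b, c, d], the degrees are [1, 1, 2, 2], giving D = diag(1, 1, 2, 2) and L = D - A. The smallest Laplacian eigenvalue is always 0. The next one, lambda_2 = 0.5858, measures how hard the graph is to disconnect: larger values mean better connectivity.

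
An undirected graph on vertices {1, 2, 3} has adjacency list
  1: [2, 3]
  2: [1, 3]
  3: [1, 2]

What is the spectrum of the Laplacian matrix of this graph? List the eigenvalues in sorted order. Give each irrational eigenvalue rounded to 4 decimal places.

[0, 3, 3]

With the vertex order [1, 2, 3], the degrees are [2, 2, 2], giving D = diag(2, 2, 2) and L = D - A. Diagonalising L (or applying a numerical eigensolver to the 3x3 matrix) gives the spectrum above. The single zero eigenvalue shows the graph is connected. The eigenvalues sum to 6, which equals trace(L) = 2|E|. The largest eigenvalue, 3, is at most the vertex count 3.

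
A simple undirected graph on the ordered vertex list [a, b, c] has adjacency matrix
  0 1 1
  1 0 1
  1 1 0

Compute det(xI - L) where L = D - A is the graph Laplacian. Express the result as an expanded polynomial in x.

x^3 - 6x^2 + 9x

With the vertex order [a, b, c], the degrees are [2, 2, 2], giving D = diag(2, 2, 2) and L = D - A. The eigenvalues of L are [0, 3, 3]; the characteristic polynomial is the product of (x - lambda_i), which multiplies out to x^3 - 6x^2 + 9x. The constant term is 0 because L is singular (the all-ones vector lies in its kernel). The largest eigenvalue, 3, is at most the vertex count 3.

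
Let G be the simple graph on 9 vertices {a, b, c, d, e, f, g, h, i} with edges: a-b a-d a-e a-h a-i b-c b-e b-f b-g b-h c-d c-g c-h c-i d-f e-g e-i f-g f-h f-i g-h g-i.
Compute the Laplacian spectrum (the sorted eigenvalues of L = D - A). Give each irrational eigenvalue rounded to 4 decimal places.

With the vertex order [a, b, c, d, e, f, g, h, i], the degrees are [5, 6, 5, 3, 4, 5, 6, 5, 5], giving D = diag(5, 6, 5, 3, 4, 5, 6, 5, 5) and L = D - A. Diagonalising L (or applying a numerical eigensolver to the 9x9 matrix) gives the spectrum above. The single zero eigenvalue shows the graph is connected.

[0, 2.7562, 3.7601, 4.7338, 5, 5.4088, 6.7223, 7.3410, 8.2777]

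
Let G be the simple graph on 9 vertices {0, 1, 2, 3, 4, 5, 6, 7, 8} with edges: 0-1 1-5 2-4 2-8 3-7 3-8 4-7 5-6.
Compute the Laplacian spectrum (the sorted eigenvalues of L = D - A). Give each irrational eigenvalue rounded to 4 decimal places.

Reading degrees in the order [0, 1, 2, 3, 4, 5, 6, 7, 8] gives [1, 2, 2, 2, 2, 2, 1, 2, 2]; set D = diag(1, 2, 2, 2, 2, 2, 1, 2, 2) and form L = D - A. Diagonalising L (or applying a numerical eigensolver to the 9x9 matrix) gives the spectrum above. The 2 zero eigenvalues correspond to the 2 connected components. The largest eigenvalue, 3.6180, is at most the vertex count 9.

[0, 0, 0.5858, 1.3820, 1.3820, 2, 3.4142, 3.6180, 3.6180]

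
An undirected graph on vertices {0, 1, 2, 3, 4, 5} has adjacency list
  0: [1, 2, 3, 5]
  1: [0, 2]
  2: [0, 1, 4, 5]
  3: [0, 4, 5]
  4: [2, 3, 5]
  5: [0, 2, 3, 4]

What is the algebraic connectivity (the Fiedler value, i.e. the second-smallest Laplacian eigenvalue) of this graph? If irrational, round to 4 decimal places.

1.6972

With the vertex order [0, 1, 2, 3, 4, 5], the degrees are [4, 2, 4, 3, 3, 4], giving D = diag(4, 2, 4, 3, 3, 4) and L = D - A. Computing the eigenvalues of L and sorting gives [0, 1.6972, 3.3820, 4, 5.3028, 5.6180]. The Fiedler value lambda_2 = 1.6972 is strictly positive, so the graph is connected. By the matrix-tree theorem the graph has (1/6) * product of the nonzero eigenvalues = 114 spanning trees.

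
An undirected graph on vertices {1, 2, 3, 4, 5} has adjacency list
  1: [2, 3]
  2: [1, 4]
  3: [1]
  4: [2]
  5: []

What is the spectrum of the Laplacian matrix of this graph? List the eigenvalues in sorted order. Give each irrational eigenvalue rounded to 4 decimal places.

With the vertex order [1, 2, 3, 4, 5], the degrees are [2, 2, 1, 1, 0], giving D = diag(2, 2, 1, 1, 0) and L = D - A. L is symmetric positive semidefinite, so every eigenvalue is real and nonnegative. The 2 zero eigenvalues correspond to the 2 connected components. There are 2 zeros in the spectrum, matching the 2 components. The eigenvalues sum to 6, which equals trace(L) = 2|E|.

[0, 0, 0.5858, 2, 3.4142]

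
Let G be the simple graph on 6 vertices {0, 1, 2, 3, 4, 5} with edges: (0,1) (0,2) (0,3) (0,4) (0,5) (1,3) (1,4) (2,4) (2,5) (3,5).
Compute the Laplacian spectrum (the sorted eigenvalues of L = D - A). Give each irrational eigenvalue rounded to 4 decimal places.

With the vertex order [0, 1, 2, 3, 4, 5], the degrees are [5, 3, 3, 3, 3, 3], giving D = diag(5, 3, 3, 3, 3, 3) and L = D - A. The multiplicity of 0 as a Laplacian eigenvalue equals the number of connected components. By the matrix-tree theorem the graph has (1/6) * product of the nonzero eigenvalues = 121 spanning trees. The largest eigenvalue, 6, is at most the vertex count 6.

[0, 2.3820, 2.3820, 4.6180, 4.6180, 6]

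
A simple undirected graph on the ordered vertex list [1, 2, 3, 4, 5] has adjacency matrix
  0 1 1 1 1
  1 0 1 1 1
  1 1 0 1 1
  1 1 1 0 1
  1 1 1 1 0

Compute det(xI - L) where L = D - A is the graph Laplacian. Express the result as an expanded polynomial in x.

x^5 - 20x^4 + 150x^3 - 500x^2 + 625x

Each diagonal entry of L is the vertex degree and each off-diagonal entry is -1 where an edge is present, 0 otherwise; in the order [1, 2, 3, 4, 5] the diagonal is [4, 4, 4, 4, 4]. The eigenvalues of L are [0, 5, 5, 5, 5]; the characteristic polynomial is the product of (x - lambda_i), which multiplies out to x^5 - 20x^4 + 150x^3 - 500x^2 + 625x. The coefficient of x^4 equals -trace(L) = -20, matching the sum of degrees.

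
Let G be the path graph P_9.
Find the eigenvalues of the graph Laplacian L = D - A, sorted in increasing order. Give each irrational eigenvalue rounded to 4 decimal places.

The graph has 9 vertices and degree multiset [2, 2, 2, 2, 2, 2, 2, 1, 1]; D is the diagonal matrix of degrees and L = D - A. Diagonalising L (or applying a numerical eigensolver to the 9x9 matrix) gives the spectrum above. The largest eigenvalue, 3.8794, is at most the vertex count 9. By the matrix-tree theorem the graph has (1/9) * product of the nonzero eigenvalues = 1 spanning tree.

[0, 0.1206, 0.4679, 1, 1.6527, 2.3473, 3, 3.5321, 3.8794]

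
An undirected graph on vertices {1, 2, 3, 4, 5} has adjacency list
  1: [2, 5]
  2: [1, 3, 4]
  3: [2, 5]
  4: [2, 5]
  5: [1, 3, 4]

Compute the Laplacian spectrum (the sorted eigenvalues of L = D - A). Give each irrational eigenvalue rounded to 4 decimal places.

With the vertex order [1, 2, 3, 4, 5], the degrees are [2, 3, 2, 2, 3], giving D = diag(2, 3, 2, 2, 3) and L = D - A. Since every row of L sums to 0, the all-ones vector is in the kernel and 0 is an eigenvalue.

[0, 2, 2, 3, 5]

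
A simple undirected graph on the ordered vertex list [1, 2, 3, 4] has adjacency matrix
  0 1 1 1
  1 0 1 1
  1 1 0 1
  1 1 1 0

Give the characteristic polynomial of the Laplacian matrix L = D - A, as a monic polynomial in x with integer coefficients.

Reading degrees in the order [1, 2, 3, 4] gives [3, 3, 3, 3]; set D = diag(3, 3, 3, 3) and form L = D - A. Computing det(xI - L) by cofactor expansion (or equivalently via sum-over-permutations) gives x^4 - 12x^3 + 48x^2 - 64x. The coefficient of x^3 equals -trace(L) = -12, matching the sum of degrees. The largest eigenvalue, 4, is at most the vertex count 4.

x^4 - 12x^3 + 48x^2 - 64x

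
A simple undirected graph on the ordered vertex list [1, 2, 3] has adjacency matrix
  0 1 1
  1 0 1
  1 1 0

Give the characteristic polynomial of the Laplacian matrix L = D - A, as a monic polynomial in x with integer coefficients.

x^3 - 6x^2 + 9x

Each diagonal entry of L is the vertex degree and each off-diagonal entry is -1 where an edge is present, 0 otherwise; in the order [1, 2, 3] the diagonal is [2, 2, 2]. L has integer entries, so p(x) = det(xI - L) has integer coefficients. Expanding the determinant yields x^3 - 6x^2 + 9x. Since p(0) = det(-L) = 0, x divides p(x). By the matrix-tree theorem the graph has (1/3) * product of the nonzero eigenvalues = 3 spanning trees.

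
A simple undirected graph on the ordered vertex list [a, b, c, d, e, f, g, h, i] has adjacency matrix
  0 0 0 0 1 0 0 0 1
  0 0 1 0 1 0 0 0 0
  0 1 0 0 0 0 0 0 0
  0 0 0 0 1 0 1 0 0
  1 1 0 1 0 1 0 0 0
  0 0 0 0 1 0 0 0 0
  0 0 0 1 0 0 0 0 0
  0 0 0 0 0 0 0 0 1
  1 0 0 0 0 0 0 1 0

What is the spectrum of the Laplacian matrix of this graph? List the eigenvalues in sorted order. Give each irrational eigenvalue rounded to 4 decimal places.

Each diagonal entry of L is the vertex degree and each off-diagonal entry is -1 where an edge is present, 0 otherwise; in the order [a, b, c, d, e, f, g, h, i] the diagonal is [2, 2, 1, 2, 4, 1, 1, 1, 2]. Since every row of L sums to 0, the all-ones vector is in the kernel and 0 is an eigenvalue. By the matrix-tree theorem the graph has (1/9) * product of the nonzero eigenvalues = 1 spanning tree.

[0, 0.2398, 0.3820, 0.7199, 1.4240, 2.2032, 2.6180, 3.1692, 5.2439]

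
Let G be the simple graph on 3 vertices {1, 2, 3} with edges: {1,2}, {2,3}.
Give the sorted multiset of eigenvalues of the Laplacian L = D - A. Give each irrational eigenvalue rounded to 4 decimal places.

[0, 1, 3]

Reading degrees in the order [1, 2, 3] gives [1, 2, 1]; set D = diag(1, 2, 1) and form L = D - A. Diagonalising L (or applying a numerical eigensolver to the 3x3 matrix) gives the spectrum above. There is one zero in the spectrum, matching the 1 component.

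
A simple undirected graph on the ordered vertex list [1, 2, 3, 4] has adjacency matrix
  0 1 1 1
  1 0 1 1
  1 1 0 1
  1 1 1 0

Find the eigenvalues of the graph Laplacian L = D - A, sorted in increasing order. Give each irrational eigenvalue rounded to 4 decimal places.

[0, 4, 4, 4]

With the vertex order [1, 2, 3, 4], the degrees are [3, 3, 3, 3], giving D = diag(3, 3, 3, 3) and L = D - A. Diagonalising L (or applying a numerical eigensolver to the 4x4 matrix) gives the spectrum above. The single zero eigenvalue shows the graph is connected. The eigenvalues sum to 12, which equals trace(L) = 2|E|. The largest eigenvalue, 4, is at most the vertex count 4.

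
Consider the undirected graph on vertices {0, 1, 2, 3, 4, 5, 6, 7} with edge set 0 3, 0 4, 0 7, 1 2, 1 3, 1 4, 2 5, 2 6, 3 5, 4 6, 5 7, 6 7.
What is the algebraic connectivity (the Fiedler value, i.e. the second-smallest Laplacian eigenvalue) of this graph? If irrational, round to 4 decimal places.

Each diagonal entry of L is the vertex degree and each off-diagonal entry is -1 where an edge is present, 0 otherwise; in the order [0, 1, 2, 3, 4, 5, 6, 7] the diagonal is [3, 3, 3, 3, 3, 3, 3, 3]. Computing the eigenvalues of L and sorting gives [0, 2, 2, 2, 4, 4, 4, 6]. The Fiedler value lambda_2 = 2 is strictly positive, so the graph is connected. The largest eigenvalue, 6, is at most the vertex count 8. By the matrix-tree theorem the graph has (1/8) * product of the nonzero eigenvalues = 384 spanning trees.

2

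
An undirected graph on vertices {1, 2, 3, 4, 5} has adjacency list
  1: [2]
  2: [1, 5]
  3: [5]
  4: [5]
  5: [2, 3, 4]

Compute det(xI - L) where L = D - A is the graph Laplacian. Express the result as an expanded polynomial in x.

x^5 - 8x^4 + 20x^3 - 18x^2 + 5x

Each diagonal entry of L is the vertex degree and each off-diagonal entry is -1 where an edge is present, 0 otherwise; in the order [1, 2, 3, 4, 5] the diagonal is [1, 2, 1, 1, 3]. Computing det(xI - L) by cofactor expansion (or equivalently via sum-over-permutations) gives x^5 - 8x^4 + 20x^3 - 18x^2 + 5x. The coefficient of x^4 equals -trace(L) = -8, matching the sum of degrees.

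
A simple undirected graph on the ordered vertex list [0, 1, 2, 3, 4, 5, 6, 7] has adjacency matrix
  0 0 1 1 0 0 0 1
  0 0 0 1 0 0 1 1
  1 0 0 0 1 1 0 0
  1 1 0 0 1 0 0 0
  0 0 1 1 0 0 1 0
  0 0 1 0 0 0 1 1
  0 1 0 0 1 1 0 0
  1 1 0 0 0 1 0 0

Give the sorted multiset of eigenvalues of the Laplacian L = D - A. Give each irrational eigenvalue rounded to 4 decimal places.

Reading degrees in the order [0, 1, 2, 3, 4, 5, 6, 7] gives [3, 3, 3, 3, 3, 3, 3, 3]; set D = diag(3, 3, 3, 3, 3, 3, 3, 3) and form L = D - A. L is symmetric positive semidefinite, so every eigenvalue is real and nonnegative. The single zero eigenvalue shows the graph is connected. There is one zero in the spectrum, matching the 1 component. The largest eigenvalue, 6, is at most the vertex count 8.

[0, 2, 2, 2, 4, 4, 4, 6]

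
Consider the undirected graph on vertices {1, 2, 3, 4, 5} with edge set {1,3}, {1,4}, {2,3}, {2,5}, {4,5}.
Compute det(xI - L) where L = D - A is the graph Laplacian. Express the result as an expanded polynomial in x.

Each diagonal entry of L is the vertex degree and each off-diagonal entry is -1 where an edge is present, 0 otherwise; in the order [1, 2, 3, 4, 5] the diagonal is [2, 2, 2, 2, 2]. L has integer entries, so p(x) = det(xI - L) has integer coefficients. Expanding the determinant yields x^5 - 10x^4 + 35x^3 - 50x^2 + 25x. Since p(0) = det(-L) = 0, x divides p(x). There is one zero in the spectrum, matching the 1 component.

x^5 - 10x^4 + 35x^3 - 50x^2 + 25x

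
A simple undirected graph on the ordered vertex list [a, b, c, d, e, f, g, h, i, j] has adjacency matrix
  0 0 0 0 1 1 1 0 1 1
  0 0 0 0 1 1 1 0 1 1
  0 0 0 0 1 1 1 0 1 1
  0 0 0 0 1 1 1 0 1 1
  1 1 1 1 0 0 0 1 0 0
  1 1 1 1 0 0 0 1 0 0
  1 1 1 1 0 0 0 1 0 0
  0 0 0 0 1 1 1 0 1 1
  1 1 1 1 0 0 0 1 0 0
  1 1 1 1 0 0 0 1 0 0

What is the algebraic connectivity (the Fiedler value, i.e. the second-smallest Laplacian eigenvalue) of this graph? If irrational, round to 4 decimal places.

5

Each diagonal entry of L is the vertex degree and each off-diagonal entry is -1 where an edge is present, 0 otherwise; in the order [a, b, c, d, e, f, g, h, i, j] the diagonal is [5, 5, 5, 5, 5, 5, 5, 5, 5, 5]. Computing the eigenvalues of L and sorting gives [0, 5, 5, 5, 5, 5, 5, 5, 5, 10]. The Fiedler value lambda_2 = 5 is strictly positive, so the graph is connected. The largest eigenvalue, 10, is at most the vertex count 10. By the matrix-tree theorem the graph has (1/10) * product of the nonzero eigenvalues = 390625 spanning trees.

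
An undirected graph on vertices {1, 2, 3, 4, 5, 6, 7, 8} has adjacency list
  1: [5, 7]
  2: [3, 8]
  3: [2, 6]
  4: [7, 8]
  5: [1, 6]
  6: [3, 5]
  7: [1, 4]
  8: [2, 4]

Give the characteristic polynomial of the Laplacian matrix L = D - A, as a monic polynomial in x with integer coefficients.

x^8 - 16x^7 + 104x^6 - 352x^5 + 660x^4 - 672x^3 + 336x^2 - 64x

Reading degrees in the order [1, 2, 3, 4, 5, 6, 7, 8] gives [2, 2, 2, 2, 2, 2, 2, 2]; set D = diag(2, 2, 2, 2, 2, 2, 2, 2) and form L = D - A. Computing det(xI - L) by cofactor expansion (or equivalently via sum-over-permutations) gives x^8 - 16x^7 + 104x^6 - 352x^5 + 660x^4 - 672x^3 + 336x^2 - 64x. The coefficient of x^7 equals -trace(L) = -16, matching the sum of degrees. The eigenvalues sum to 16, which equals trace(L) = 2|E|.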